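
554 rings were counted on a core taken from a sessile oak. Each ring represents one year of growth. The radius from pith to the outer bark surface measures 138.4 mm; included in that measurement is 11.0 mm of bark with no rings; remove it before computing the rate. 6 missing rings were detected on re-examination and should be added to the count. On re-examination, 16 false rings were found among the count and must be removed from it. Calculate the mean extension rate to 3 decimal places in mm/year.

0.234 mm/year

True ring count = 554 − 16 + 6 = 544.
The growth record spans 138.4 − 11.0 = 127.4 mm.
Extension rate ≈ 127.4 / 544 = 0.234 mm/year.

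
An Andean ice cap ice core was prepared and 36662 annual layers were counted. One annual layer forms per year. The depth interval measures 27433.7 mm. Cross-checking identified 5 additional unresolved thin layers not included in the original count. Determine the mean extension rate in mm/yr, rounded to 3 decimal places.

0.748 mm/yr

After corrections the count is 36662 + 5 = 36667 annual layers.
27433.7 mm over 36667 years gives 27433.7 / 36667 ≈ 0.748 mm/yr.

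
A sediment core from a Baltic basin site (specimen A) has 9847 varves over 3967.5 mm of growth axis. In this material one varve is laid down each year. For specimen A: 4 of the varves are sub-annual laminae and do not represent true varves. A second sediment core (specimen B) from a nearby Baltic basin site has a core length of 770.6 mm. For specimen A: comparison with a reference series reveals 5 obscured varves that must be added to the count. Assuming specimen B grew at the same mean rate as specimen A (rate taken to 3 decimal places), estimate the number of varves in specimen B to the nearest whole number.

1912 varves

Specimen A: after corrections the count is 9847 − 4 + 5 = 9848 varves.
A: Extension rate ≈ 3967.5 / 9848 = 0.403 mm per year.
Specimen B: 770.6 mm / 0.403 mm per year = 1912.16 years ≈ 1912 varves.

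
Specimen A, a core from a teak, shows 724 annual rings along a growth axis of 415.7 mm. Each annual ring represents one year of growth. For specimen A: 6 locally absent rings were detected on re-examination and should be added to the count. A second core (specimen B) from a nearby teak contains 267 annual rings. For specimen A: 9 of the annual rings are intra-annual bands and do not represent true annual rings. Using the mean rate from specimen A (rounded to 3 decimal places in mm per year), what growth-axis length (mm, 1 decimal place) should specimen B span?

Specimen A: adjusted count: 724 − 9 + 6 = 721 annual rings.
A: Extension rate ≈ 415.7 / 721 = 0.577 mm/year.
B's length ≈ 0.577 × 267 = 154.1 mm.

154.1 mm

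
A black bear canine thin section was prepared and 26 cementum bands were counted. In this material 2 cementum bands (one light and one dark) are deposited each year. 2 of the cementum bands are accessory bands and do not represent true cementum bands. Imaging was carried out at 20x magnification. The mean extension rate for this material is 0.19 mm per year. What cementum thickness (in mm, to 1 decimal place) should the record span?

True cementum band count = 26 − 2 = 24.
Dividing by 2 cementum bands per year: 24 / 2 = 12 years.
Predicted length = 0.19 mm/year × 12 years = 2.3 mm.

2.3 mm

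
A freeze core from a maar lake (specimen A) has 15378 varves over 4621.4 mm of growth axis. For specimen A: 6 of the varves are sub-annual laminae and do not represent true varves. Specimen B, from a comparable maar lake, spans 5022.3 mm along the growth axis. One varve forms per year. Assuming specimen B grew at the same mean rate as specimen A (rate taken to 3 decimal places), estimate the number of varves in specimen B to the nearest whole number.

16685 varves

Specimen A: adjusted count: 15378 − 6 = 15372 varves.
A: Extension rate ≈ 4621.4 / 15372 = 0.301 mm/yr.
B spans 5022.3 / 0.301 = 16685.38 years ≈ 16685 varves.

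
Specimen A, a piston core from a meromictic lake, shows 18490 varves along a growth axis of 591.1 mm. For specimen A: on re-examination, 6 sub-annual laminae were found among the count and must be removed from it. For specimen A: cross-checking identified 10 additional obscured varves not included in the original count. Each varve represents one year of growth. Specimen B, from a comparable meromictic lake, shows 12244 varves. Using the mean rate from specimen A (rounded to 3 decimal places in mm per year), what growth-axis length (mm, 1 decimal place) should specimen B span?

Specimen A: adjusted count: 18490 − 6 + 10 = 18494 varves.
A: Mean rate = 591.1 mm / 18494 years ≈ 0.032 mm/yr.
Length of B = 0.032 × 12244 = 391.8 mm.

391.8 mm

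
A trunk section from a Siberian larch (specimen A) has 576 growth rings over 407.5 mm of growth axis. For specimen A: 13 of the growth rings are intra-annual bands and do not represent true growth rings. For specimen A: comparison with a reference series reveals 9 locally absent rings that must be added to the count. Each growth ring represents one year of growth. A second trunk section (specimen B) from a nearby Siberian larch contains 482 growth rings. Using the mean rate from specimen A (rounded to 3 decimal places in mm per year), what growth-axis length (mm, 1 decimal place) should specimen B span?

Specimen A: after corrections the count is 576 − 13 + 9 = 572 growth rings.
A: 407.5 mm over 572 years gives 407.5 / 572 ≈ 0.712 mm/year.
For B, 0.712 mm/year × 482 years = 343.2 mm.

343.2 mm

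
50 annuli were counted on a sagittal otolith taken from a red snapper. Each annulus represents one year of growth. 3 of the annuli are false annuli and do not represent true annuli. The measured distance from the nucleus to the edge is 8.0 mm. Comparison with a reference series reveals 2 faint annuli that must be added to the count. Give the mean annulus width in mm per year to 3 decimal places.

True annulus count = 50 − 3 + 2 = 49.
Mean rate = 8.0 mm / 49 years ≈ 0.163 mm per year.

0.163 mm per year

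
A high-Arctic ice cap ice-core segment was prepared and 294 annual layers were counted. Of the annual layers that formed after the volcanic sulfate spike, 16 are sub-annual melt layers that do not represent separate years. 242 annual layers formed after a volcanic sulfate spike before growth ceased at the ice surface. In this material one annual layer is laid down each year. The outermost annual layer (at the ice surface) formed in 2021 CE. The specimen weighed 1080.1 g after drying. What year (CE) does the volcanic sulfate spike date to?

1795 CE

There are 242 annual layers younger than the volcanic sulfate spike.
242 − 16 false = 226 true annual layers after the volcanic sulfate spike.
The annual layer at the ice surface is 2021 CE, so the volcanic sulfate spike dates to 2021 − 226 = 1795 CE.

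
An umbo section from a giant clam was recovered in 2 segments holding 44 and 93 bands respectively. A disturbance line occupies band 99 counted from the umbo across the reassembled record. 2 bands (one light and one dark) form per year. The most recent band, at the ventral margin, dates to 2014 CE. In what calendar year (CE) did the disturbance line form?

Total bands = 44 + 93 = 137.
Between band 99 and the ventral margin there are 137 − 99 = 38 bands.
Dividing by 2 bands per year: 38 / 2 = 19 years.
Counting back 19 years from 2014 CE places the disturbance line in 2014 − 19 = 1995 CE.

1995 CE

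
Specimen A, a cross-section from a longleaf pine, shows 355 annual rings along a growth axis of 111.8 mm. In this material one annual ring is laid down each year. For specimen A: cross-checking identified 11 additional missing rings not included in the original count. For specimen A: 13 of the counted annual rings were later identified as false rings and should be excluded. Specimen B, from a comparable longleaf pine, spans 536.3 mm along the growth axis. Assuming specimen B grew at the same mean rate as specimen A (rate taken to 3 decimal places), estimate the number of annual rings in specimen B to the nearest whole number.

1692 annual rings

Specimen A: true annual ring count = 355 − 13 + 11 = 353.
A: 111.8 mm over 353 years gives 111.8 / 353 ≈ 0.317 mm/year.
B spans 536.3 / 0.317 = 1691.80 years ≈ 1692 annual rings.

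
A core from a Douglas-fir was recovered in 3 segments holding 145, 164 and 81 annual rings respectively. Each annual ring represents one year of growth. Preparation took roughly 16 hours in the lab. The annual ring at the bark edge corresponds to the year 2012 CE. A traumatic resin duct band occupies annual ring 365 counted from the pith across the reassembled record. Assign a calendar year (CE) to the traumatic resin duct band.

Total annual rings = 145 + 164 + 81 = 390.
The traumatic resin duct band sits at annual ring 365 from the pith, so 390 − 365 = 25 annual rings formed after it.
2012 − 25 = 1987 CE.

1987 CE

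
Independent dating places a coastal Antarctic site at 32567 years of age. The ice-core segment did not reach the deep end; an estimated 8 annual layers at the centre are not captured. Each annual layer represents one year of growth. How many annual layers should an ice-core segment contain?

32559 annual layers

At one annual layer per year, 32567 years correspond to 32567 annual layers.
Subtracting the 8 annual layers not captured gives 32567 − 8 = 32559 annual layers in the record.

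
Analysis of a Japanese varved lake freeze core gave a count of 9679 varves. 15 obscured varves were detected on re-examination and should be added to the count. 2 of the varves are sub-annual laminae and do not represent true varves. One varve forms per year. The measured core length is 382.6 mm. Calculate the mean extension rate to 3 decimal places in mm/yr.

True varve count = 9679 − 2 + 15 = 9692.
Mean rate = 382.6 mm / 9692 years ≈ 0.039 mm/yr.

0.039 mm/yr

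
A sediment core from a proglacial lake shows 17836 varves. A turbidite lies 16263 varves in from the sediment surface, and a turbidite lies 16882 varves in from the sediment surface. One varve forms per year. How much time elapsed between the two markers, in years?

619 years

The two markers are separated by 16882 − 16263 = 619 varves.
That is 619 years at one varve per year.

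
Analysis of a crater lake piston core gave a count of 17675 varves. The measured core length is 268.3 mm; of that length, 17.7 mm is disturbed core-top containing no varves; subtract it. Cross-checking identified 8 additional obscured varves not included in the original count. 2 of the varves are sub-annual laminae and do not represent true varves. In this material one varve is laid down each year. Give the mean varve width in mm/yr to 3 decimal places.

After corrections the count is 17675 − 2 + 8 = 17681 varves.
Removing the 17.7 mm offcut leaves 268.3 − 17.7 = 250.6 mm.
Extension rate ≈ 250.6 / 17681 = 0.014 mm/yr.

0.014 mm/yr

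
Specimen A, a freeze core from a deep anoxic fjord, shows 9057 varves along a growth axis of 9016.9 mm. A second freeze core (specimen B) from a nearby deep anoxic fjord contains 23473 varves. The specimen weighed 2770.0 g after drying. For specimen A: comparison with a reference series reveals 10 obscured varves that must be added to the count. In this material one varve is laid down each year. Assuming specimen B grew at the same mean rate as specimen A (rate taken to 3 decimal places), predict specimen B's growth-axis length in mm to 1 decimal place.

Specimen A: correcting the raw count gives 9057 + 10 = 9067 true varves.
A: Mean rate = 9016.9 mm / 9067 years ≈ 0.994 mm per year.
For B, 0.994 mm/year × 23473 years = 23332.2 mm.

23332.2 mm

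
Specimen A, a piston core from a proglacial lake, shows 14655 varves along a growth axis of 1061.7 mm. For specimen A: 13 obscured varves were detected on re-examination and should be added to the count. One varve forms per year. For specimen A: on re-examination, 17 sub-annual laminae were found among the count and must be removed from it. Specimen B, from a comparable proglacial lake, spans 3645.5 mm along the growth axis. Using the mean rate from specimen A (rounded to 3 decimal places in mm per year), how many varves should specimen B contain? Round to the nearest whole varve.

50632 varves

Specimen A: correcting the raw count gives 14655 − 17 + 13 = 14651 true varves.
A: 1061.7 mm over 14651 years gives 1061.7 / 14651 ≈ 0.072 mm per year.
B spans 3645.5 / 0.072 = 50631.94 years ≈ 50632 varves.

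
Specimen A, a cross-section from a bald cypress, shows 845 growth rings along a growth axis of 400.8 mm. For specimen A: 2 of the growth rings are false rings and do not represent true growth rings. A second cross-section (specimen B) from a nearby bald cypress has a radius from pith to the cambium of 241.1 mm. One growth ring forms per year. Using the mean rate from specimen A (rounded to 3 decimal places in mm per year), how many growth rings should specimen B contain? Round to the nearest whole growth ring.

Specimen A: true growth ring count = 845 − 2 = 843.
A: Extension rate ≈ 400.8 / 843 = 0.475 mm/yr.
For B, 241.1 / 0.475 = 507.58 years ≈ 508 growth rings.

508 growth rings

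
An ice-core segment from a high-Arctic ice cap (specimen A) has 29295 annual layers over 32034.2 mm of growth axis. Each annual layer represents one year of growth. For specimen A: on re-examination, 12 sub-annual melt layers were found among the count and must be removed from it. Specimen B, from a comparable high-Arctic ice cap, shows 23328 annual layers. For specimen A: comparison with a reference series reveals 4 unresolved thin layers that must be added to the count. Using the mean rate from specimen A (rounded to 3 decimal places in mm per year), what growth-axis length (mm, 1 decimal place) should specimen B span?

Specimen A: correcting the raw count gives 29295 − 12 + 4 = 29287 true annual layers.
A: 32034.2 mm over 29287 years gives 32034.2 / 29287 ≈ 1.094 mm per year.
B's length ≈ 1.094 × 23328 = 25520.8 mm.

25520.8 mm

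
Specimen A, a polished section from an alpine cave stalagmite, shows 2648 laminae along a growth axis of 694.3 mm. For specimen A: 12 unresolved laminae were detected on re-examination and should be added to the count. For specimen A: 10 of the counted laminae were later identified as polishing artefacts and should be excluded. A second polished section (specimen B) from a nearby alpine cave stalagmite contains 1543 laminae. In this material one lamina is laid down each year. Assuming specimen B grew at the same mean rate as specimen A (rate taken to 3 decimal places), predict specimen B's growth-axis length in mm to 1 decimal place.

404.3 mm

Specimen A: adjusted count: 2648 − 10 + 12 = 2650 laminae.
A: Extension rate ≈ 694.3 / 2650 = 0.262 mm/year.
B's length ≈ 0.262 × 1543 = 404.3 mm.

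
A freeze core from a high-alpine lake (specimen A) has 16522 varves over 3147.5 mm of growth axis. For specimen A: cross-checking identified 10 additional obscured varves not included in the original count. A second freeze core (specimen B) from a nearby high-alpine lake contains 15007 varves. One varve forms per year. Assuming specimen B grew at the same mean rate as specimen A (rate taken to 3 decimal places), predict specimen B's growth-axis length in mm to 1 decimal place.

2851.3 mm

Specimen A: true varve count = 16522 + 10 = 16532.
A: 3147.5 mm over 16532 years gives 3147.5 / 16532 ≈ 0.190 mm/yr.
B's length ≈ 0.190 × 15007 = 2851.3 mm.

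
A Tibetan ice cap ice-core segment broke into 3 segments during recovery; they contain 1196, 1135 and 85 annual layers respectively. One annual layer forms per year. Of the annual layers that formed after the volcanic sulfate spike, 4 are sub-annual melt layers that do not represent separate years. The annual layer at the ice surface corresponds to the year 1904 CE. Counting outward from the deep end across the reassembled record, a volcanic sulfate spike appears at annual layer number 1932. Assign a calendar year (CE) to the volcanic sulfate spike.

Total annual layers = 1196 + 1135 + 85 = 2416.
The volcanic sulfate spike sits at annual layer 1932 from the deep end, so 2416 − 1932 = 484 annual layers formed after it.
484 − 4 false = 480 true annual layers after the volcanic sulfate spike.
1904 − 480 = 1424 CE.

1424 CE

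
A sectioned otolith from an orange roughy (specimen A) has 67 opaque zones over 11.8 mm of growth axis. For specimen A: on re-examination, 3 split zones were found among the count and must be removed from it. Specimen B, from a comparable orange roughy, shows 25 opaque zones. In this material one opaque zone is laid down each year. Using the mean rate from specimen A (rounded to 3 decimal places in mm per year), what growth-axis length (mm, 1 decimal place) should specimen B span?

4.6 mm

Specimen A: adjusted count: 67 − 3 = 64 opaque zones.
A: 11.8 mm over 64 years gives 11.8 / 64 ≈ 0.184 mm/year.
B's length ≈ 0.184 × 25 = 4.6 mm.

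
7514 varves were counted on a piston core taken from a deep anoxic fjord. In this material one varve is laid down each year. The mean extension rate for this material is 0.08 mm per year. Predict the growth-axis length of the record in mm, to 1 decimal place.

The record spans 7514 years at 0.08 mm per year.
Predicted length = 0.08 mm/year × 7514 years = 601.1 mm.

601.1 mm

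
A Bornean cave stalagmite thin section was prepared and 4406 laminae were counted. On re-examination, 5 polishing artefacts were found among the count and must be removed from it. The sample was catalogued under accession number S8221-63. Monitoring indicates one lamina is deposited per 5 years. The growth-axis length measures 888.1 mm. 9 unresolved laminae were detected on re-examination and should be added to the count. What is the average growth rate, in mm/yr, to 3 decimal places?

0.040 mm/yr

After corrections the count is 4406 − 5 + 9 = 4410 laminae.
At 5 years per lamina, 4410 × 5 = 22050 years.
Extension rate ≈ 888.1 / 22050 = 0.040 mm/yr.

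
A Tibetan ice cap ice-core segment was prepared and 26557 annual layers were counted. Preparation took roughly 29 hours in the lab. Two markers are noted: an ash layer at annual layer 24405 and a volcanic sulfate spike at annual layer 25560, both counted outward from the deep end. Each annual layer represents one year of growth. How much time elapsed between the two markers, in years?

1155 years

The two markers are separated by 25560 − 24405 = 1155 annual layers.
One annual layer per year makes the interval 1155 years.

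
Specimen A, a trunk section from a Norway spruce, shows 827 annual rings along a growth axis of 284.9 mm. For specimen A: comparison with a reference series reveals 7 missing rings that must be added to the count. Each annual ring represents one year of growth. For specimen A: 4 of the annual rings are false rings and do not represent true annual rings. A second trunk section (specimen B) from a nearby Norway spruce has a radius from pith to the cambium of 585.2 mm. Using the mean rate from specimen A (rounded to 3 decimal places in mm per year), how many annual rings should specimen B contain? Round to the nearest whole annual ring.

Specimen A: correcting the raw count gives 827 − 4 + 7 = 830 true annual rings.
A: 284.9 mm over 830 years gives 284.9 / 830 ≈ 0.343 mm/year.
For B, 585.2 / 0.343 = 1706.12 years ≈ 1706 annual rings.

1706 annual rings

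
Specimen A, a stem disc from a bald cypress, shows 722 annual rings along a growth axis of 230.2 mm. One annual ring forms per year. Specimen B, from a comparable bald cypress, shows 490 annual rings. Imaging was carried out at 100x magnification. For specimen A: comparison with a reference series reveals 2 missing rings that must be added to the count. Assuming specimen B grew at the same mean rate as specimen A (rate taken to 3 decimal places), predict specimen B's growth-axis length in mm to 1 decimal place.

155.8 mm

Specimen A: true annual ring count = 722 + 2 = 724.
A: 230.2 mm over 724 years gives 230.2 / 724 ≈ 0.318 mm per year.
B's length ≈ 0.318 × 490 = 155.8 mm.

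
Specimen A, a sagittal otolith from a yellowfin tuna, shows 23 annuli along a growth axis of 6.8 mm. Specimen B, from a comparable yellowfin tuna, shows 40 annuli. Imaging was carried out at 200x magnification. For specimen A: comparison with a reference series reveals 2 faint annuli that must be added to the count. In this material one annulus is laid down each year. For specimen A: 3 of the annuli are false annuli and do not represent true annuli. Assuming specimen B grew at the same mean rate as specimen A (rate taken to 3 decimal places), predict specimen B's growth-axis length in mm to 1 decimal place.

12.4 mm

Specimen A: true annulus count = 23 − 3 + 2 = 22.
A: 6.8 mm over 22 years gives 6.8 / 22 ≈ 0.309 mm/yr.
B's length ≈ 0.309 × 40 = 12.4 mm.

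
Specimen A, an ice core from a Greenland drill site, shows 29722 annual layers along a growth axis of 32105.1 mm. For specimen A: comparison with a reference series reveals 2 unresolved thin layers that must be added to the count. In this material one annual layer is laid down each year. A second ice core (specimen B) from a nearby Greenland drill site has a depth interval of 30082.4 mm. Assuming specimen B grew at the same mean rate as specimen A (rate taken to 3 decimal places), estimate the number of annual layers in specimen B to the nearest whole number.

Specimen A: adjusted count: 29722 + 2 = 29724 annual layers.
A: Extension rate ≈ 32105.1 / 29724 = 1.080 mm/yr.
B spans 30082.4 / 1.080 = 27854.07 years ≈ 27854 annual layers.

27854 annual layers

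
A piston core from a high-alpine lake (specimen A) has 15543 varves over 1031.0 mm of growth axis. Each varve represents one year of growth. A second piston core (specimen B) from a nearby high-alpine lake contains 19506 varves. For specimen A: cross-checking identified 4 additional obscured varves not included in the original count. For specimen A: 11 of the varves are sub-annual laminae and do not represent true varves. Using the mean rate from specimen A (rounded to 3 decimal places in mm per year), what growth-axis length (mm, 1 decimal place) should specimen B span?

1287.4 mm

Specimen A: true varve count = 15543 − 11 + 4 = 15536.
A: 1031.0 mm over 15536 years gives 1031.0 / 15536 ≈ 0.066 mm/yr.
B's length ≈ 0.066 × 19506 = 1287.4 mm.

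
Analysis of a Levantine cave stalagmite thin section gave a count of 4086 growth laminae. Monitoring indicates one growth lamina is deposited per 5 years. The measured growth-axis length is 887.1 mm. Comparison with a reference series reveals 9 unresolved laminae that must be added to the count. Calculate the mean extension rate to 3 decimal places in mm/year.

Adjusted count: 4086 + 9 = 4095 growth laminae.
At 5 years per growth lamina, 4095 × 5 = 20475 years.
Extension rate ≈ 887.1 / 20475 = 0.043 mm/year.

0.043 mm/year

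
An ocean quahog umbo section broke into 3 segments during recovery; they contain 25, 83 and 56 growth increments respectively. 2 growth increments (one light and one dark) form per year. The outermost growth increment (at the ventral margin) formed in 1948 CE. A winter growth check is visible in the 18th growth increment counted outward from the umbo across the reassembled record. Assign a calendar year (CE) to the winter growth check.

1875 CE

Total growth increments = 25 + 83 + 56 = 164.
164 − 18 = 146 growth increments lie beyond the winter growth check toward the ventral margin.
146 growth increments at 2 per year is 146 / 2 = 73 years.
1948 − 73 = 1875 CE.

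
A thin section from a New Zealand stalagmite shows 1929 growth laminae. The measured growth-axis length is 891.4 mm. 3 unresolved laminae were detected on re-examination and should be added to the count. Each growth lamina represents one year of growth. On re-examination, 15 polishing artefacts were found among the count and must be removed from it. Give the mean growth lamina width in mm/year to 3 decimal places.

0.465 mm/year

Correcting the raw count gives 1929 − 15 + 3 = 1917 true growth laminae.
Mean rate = 891.4 mm / 1917 years ≈ 0.465 mm/year.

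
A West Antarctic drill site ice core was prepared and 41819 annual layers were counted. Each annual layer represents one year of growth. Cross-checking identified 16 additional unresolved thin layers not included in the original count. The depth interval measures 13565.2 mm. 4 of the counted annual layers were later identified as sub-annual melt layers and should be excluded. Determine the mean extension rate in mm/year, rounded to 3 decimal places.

0.324 mm/year

True annual layer count = 41819 − 4 + 16 = 41831.
Extension rate ≈ 13565.2 / 41831 = 0.324 mm/year.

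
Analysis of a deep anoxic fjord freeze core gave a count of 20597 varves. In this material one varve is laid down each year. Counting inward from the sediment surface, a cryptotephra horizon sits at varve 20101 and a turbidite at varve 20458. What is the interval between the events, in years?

Separation: 20458 − 20101 = 357 varves.
That is 357 years at one varve per year.

357 years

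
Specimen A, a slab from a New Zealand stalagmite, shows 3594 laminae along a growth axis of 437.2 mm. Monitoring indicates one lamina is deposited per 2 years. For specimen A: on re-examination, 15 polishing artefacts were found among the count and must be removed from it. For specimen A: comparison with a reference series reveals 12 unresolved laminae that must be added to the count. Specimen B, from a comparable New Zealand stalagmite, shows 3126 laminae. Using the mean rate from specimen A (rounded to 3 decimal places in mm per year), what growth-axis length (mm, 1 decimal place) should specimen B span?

Specimen A: adjusted count: 3594 − 15 + 12 = 3591 laminae.
Specimen A: at 2 years per lamina, 3591 × 2 = 7182 years.
A: Extension rate ≈ 437.2 / 7182 = 0.061 mm per year.
Specimen B: at 2 years per lamina, 3126 × 2 = 6252 years. Length of B = 0.061 × 6252 = 381.4 mm.

381.4 mm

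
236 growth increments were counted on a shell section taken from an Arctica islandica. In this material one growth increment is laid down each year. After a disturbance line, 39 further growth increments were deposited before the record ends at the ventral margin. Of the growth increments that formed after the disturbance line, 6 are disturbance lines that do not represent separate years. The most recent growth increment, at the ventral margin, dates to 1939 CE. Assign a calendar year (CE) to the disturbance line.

1906 CE

39 growth increments formed after the disturbance line.
Excluding 6 false growth increments: 39 − 6 = 33.
Counting back 33 years from 1939 CE places the disturbance line in 1939 − 33 = 1906 CE.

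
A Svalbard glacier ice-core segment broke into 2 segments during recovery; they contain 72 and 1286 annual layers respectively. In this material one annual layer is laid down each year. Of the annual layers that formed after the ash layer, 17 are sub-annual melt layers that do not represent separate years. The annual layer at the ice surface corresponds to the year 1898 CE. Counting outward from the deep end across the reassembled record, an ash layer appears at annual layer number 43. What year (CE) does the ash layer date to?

Total annual layers = 72 + 1286 = 1358.
1358 − 43 = 1315 annual layers lie beyond the ash layer toward the ice surface.
1315 − 17 false = 1298 true annual layers after the ash layer.
The annual layer at the ice surface is 1898 CE, so the ash layer dates to 1898 − 1298 = 600 CE.

600 CE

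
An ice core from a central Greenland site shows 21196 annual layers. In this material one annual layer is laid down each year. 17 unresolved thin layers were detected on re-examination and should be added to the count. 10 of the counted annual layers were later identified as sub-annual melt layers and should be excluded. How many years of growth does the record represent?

21203 years

Adjusted count: 21196 − 10 + 17 = 21203 annual layers.
At one annual layer per year, that is 21203 years.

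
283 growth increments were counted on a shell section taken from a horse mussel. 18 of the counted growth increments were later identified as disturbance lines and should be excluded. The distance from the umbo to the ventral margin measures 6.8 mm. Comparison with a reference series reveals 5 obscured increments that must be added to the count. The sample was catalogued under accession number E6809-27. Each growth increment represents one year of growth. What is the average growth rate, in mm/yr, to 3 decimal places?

Adjusted count: 283 − 18 + 5 = 270 growth increments.
Mean rate = 6.8 mm / 270 years ≈ 0.025 mm/yr.

0.025 mm/yr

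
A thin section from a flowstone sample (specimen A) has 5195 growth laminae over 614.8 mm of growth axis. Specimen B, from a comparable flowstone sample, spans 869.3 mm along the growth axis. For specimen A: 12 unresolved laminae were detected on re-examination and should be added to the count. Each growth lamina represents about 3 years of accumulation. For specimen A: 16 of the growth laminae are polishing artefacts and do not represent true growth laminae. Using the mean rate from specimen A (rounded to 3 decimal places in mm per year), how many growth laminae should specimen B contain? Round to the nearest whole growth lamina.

Specimen A: after corrections the count is 5195 − 16 + 12 = 5191 growth laminae.
Specimen A: multiplying by 3 years per growth lamina: 5191 × 3 = 15573 years.
A: Mean rate = 614.8 mm / 15573 years ≈ 0.039 mm per year.
B spans 869.3 / 0.039 = 22289.74 years; at 3 years per growth lamina that is 22289.74 / 3 ≈ 7430 growth laminae.

7430 growth laminae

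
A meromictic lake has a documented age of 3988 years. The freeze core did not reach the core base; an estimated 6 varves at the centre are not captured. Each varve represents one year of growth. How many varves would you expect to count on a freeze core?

Expected varves over 3988 years: 3988.
3988 − 6 missed = 3982 varves expected in the prepared section.

3982 varves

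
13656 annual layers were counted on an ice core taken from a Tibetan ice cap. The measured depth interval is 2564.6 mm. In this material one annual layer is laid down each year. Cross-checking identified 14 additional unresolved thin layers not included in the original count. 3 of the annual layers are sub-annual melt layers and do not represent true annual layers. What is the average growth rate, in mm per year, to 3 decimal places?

After corrections the count is 13656 − 3 + 14 = 13667 annual layers.
2564.6 mm over 13667 years gives 2564.6 / 13667 ≈ 0.188 mm per year.

0.188 mm per year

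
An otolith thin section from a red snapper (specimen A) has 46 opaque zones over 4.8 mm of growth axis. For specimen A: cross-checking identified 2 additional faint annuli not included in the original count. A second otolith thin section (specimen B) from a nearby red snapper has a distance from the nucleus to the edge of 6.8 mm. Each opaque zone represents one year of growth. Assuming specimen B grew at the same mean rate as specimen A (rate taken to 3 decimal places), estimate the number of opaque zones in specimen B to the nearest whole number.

Specimen A: true opaque zone count = 46 + 2 = 48.
A: Mean rate = 4.8 mm / 48 years ≈ 0.100 mm/yr.
B spans 6.8 / 0.100 = 68.00 years ≈ 68 opaque zones.

68 opaque zones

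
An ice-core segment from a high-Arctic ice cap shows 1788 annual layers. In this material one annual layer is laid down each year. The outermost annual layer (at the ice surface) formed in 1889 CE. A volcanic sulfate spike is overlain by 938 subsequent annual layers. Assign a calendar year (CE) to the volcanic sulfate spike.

There are 938 annual layers younger than the volcanic sulfate spike.
1889 − 938 = 951 CE.

951 CE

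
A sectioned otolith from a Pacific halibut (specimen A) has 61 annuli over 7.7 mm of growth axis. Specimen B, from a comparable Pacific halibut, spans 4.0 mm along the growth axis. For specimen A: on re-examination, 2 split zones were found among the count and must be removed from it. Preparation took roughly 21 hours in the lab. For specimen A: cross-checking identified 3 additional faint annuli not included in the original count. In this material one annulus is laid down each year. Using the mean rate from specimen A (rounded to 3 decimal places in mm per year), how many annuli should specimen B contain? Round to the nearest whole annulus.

Specimen A: adjusted count: 61 − 2 + 3 = 62 annuli.
A: 7.7 mm over 62 years gives 7.7 / 62 ≈ 0.124 mm/year.
Specimen B: 4.0 mm / 0.124 mm per year = 32.26 years ≈ 32 annuli.

32 annuli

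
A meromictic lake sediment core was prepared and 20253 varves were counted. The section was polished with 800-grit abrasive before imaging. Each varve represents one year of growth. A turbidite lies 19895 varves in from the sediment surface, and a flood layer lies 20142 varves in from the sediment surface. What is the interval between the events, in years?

247 years

Separation: 20142 − 19895 = 247 varves.
One varve per year makes the interval 247 years.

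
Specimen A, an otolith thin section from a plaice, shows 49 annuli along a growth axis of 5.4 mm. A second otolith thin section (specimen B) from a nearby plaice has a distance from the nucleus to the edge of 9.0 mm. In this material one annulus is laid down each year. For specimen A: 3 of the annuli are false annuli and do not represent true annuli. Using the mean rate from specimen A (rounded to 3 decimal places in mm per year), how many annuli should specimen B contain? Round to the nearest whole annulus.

77 annuli

Specimen A: true annulus count = 49 − 3 = 46.
A: Extension rate ≈ 5.4 / 46 = 0.117 mm/year.
Specimen B: 9.0 mm / 0.117 mm per year = 76.92 years ≈ 77 annuli.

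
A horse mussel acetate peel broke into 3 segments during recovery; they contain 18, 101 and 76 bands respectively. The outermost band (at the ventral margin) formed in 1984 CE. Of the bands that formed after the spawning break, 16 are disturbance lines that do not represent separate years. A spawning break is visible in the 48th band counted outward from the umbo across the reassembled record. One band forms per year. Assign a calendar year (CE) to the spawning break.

Total bands = 18 + 101 + 76 = 195.
Between band 48 and the ventral margin there are 195 − 48 = 147 bands.
Removing the 16 false bands leaves 147 − 16 = 131 true bands beyond the spawning break.
The band at the ventral margin is 1984 CE, so the spawning break dates to 1984 − 131 = 1853 CE.

1853 CE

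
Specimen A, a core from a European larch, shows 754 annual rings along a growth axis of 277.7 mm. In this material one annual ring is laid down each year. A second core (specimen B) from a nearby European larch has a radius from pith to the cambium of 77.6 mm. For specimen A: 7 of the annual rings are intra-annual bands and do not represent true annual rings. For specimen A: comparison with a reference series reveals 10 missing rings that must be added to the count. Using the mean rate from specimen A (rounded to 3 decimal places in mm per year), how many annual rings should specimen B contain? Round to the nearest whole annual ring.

211 annual rings

Specimen A: adjusted count: 754 − 7 + 10 = 757 annual rings.
A: Mean rate = 277.7 mm / 757 years ≈ 0.367 mm/year.
For B, 77.6 / 0.367 = 211.44 years ≈ 211 annual rings.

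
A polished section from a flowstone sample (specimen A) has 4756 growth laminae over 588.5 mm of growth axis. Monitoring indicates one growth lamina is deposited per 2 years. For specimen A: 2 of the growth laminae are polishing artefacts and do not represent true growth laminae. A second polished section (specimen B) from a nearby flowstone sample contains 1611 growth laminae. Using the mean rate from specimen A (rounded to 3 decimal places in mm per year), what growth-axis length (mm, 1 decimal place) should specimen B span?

Specimen A: after corrections the count is 4756 − 2 = 4754 growth laminae.
Specimen A: at 2 years per growth lamina, 4754 × 2 = 9508 years.
A: Mean rate = 588.5 mm / 9508 years ≈ 0.062 mm/yr.
Specimen B: multiplying by 2 years per growth lamina: 1611 × 2 = 3222 years. For B, 0.062 mm/year × 3222 years = 199.8 mm.

199.8 mm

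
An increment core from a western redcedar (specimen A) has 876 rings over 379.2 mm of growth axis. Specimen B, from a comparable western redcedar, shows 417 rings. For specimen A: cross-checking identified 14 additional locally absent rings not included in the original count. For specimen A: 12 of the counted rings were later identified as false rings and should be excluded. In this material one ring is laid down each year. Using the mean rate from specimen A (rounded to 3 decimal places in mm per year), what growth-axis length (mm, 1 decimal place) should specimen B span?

Specimen A: after corrections the count is 876 − 12 + 14 = 878 rings.
A: Mean rate = 379.2 mm / 878 years ≈ 0.432 mm per year.
B's length ≈ 0.432 × 417 = 180.1 mm.

180.1 mm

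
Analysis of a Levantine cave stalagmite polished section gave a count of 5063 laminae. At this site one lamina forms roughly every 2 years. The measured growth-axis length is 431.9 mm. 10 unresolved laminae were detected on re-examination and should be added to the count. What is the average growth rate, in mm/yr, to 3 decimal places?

0.043 mm/yr

After corrections the count is 5063 + 10 = 5073 laminae.
5073 laminae at 2 years each span 5073 × 2 = 10146 years.
431.9 mm over 10146 years gives 431.9 / 10146 ≈ 0.043 mm/yr.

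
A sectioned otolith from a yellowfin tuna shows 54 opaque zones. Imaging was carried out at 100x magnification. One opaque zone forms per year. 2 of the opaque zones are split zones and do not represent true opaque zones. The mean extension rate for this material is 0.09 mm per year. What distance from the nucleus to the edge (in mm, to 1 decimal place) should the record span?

4.7 mm

True opaque zone count = 54 − 2 = 52.
Length ≈ 0.09 × 52 = 4.7 mm.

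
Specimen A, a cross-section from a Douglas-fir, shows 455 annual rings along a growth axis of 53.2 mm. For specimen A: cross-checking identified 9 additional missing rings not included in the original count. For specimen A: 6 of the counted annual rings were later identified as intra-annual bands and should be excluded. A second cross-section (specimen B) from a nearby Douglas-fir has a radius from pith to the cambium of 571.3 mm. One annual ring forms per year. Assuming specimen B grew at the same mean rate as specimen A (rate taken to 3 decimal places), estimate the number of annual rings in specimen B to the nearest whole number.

4925 annual rings

Specimen A: adjusted count: 455 − 6 + 9 = 458 annual rings.
A: Extension rate ≈ 53.2 / 458 = 0.116 mm/year.
Specimen B: 571.3 mm / 0.116 mm per year = 4925.00 years ≈ 4925 annual rings.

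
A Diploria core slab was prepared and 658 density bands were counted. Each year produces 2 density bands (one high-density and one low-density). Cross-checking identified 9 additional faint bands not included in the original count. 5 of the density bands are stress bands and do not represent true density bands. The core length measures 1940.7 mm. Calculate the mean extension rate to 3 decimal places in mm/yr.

Correcting the raw count gives 658 − 5 + 9 = 662 true density bands.
With 2 density bands per year, 662 / 2 = 331 years.
Extension rate ≈ 1940.7 / 331 = 5.863 mm/yr.

5.863 mm/yr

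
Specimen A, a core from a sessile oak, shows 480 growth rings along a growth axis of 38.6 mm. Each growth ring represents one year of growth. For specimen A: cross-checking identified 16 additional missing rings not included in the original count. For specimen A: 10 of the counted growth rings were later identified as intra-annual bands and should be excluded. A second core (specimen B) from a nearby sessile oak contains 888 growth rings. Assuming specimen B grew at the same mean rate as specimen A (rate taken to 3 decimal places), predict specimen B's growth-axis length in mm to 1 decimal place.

Specimen A: after corrections the count is 480 − 10 + 16 = 486 growth rings.
A: Extension rate ≈ 38.6 / 486 = 0.079 mm/yr.
For B, 0.079 mm/year × 888 years = 70.2 mm.

70.2 mm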